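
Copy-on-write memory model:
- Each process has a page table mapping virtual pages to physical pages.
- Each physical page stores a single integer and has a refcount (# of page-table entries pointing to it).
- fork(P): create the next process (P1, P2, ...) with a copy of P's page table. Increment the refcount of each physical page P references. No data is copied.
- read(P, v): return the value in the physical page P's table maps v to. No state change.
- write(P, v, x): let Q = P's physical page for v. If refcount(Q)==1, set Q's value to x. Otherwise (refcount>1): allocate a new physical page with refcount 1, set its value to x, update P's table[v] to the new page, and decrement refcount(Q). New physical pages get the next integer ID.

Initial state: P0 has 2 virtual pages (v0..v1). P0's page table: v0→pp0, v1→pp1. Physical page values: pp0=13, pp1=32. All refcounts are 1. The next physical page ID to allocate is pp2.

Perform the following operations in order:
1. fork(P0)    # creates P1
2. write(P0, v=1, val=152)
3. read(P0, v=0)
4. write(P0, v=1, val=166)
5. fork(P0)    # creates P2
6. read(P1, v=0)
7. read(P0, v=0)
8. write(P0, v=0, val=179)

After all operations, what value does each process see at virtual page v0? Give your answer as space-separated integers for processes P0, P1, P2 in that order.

Op 1: fork(P0) -> P1. 2 ppages; refcounts: pp0:2 pp1:2
Op 2: write(P0, v1, 152). refcount(pp1)=2>1 -> COPY to pp2. 3 ppages; refcounts: pp0:2 pp1:1 pp2:1
Op 3: read(P0, v0) -> 13. No state change.
Op 4: write(P0, v1, 166). refcount(pp2)=1 -> write in place. 3 ppages; refcounts: pp0:2 pp1:1 pp2:1
Op 5: fork(P0) -> P2. 3 ppages; refcounts: pp0:3 pp1:1 pp2:2
Op 6: read(P1, v0) -> 13. No state change.
Op 7: read(P0, v0) -> 13. No state change.
Op 8: write(P0, v0, 179). refcount(pp0)=3>1 -> COPY to pp3. 4 ppages; refcounts: pp0:2 pp1:1 pp2:2 pp3:1
P0: v0 -> pp3 = 179
P1: v0 -> pp0 = 13
P2: v0 -> pp0 = 13

Answer: 179 13 13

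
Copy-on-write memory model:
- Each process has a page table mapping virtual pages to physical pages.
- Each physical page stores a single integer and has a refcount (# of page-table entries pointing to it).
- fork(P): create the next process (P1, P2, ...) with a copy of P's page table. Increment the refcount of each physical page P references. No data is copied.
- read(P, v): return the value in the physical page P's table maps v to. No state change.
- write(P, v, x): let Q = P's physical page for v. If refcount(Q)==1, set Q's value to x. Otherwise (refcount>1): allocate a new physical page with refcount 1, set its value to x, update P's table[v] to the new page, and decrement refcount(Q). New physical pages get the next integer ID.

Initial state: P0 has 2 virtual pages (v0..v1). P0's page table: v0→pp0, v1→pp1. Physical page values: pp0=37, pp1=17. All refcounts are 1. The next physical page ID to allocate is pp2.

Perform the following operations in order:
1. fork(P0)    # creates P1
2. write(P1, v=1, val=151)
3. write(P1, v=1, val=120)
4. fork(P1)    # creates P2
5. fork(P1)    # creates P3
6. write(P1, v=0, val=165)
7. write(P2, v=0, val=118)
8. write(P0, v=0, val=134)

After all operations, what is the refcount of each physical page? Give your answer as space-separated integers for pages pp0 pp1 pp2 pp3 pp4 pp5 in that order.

Answer: 1 1 3 1 1 1

Derivation:
Op 1: fork(P0) -> P1. 2 ppages; refcounts: pp0:2 pp1:2
Op 2: write(P1, v1, 151). refcount(pp1)=2>1 -> COPY to pp2. 3 ppages; refcounts: pp0:2 pp1:1 pp2:1
Op 3: write(P1, v1, 120). refcount(pp2)=1 -> write in place. 3 ppages; refcounts: pp0:2 pp1:1 pp2:1
Op 4: fork(P1) -> P2. 3 ppages; refcounts: pp0:3 pp1:1 pp2:2
Op 5: fork(P1) -> P3. 3 ppages; refcounts: pp0:4 pp1:1 pp2:3
Op 6: write(P1, v0, 165). refcount(pp0)=4>1 -> COPY to pp3. 4 ppages; refcounts: pp0:3 pp1:1 pp2:3 pp3:1
Op 7: write(P2, v0, 118). refcount(pp0)=3>1 -> COPY to pp4. 5 ppages; refcounts: pp0:2 pp1:1 pp2:3 pp3:1 pp4:1
Op 8: write(P0, v0, 134). refcount(pp0)=2>1 -> COPY to pp5. 6 ppages; refcounts: pp0:1 pp1:1 pp2:3 pp3:1 pp4:1 pp5:1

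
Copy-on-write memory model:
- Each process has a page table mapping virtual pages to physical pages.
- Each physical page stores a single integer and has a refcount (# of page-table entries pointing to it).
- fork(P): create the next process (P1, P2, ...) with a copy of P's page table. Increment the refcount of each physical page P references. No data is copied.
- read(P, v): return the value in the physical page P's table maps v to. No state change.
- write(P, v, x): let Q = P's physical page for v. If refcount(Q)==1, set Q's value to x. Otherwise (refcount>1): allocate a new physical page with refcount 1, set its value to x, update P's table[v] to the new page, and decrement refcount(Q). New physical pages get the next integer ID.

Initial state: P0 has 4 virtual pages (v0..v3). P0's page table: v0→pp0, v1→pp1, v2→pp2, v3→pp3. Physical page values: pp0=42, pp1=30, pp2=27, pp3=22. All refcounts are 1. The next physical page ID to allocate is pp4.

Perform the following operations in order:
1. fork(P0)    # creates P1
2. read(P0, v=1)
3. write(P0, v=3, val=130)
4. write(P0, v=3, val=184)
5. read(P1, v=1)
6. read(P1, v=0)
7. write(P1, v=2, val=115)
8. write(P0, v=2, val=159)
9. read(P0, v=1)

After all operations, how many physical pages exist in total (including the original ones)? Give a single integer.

Op 1: fork(P0) -> P1. 4 ppages; refcounts: pp0:2 pp1:2 pp2:2 pp3:2
Op 2: read(P0, v1) -> 30. No state change.
Op 3: write(P0, v3, 130). refcount(pp3)=2>1 -> COPY to pp4. 5 ppages; refcounts: pp0:2 pp1:2 pp2:2 pp3:1 pp4:1
Op 4: write(P0, v3, 184). refcount(pp4)=1 -> write in place. 5 ppages; refcounts: pp0:2 pp1:2 pp2:2 pp3:1 pp4:1
Op 5: read(P1, v1) -> 30. No state change.
Op 6: read(P1, v0) -> 42. No state change.
Op 7: write(P1, v2, 115). refcount(pp2)=2>1 -> COPY to pp5. 6 ppages; refcounts: pp0:2 pp1:2 pp2:1 pp3:1 pp4:1 pp5:1
Op 8: write(P0, v2, 159). refcount(pp2)=1 -> write in place. 6 ppages; refcounts: pp0:2 pp1:2 pp2:1 pp3:1 pp4:1 pp5:1
Op 9: read(P0, v1) -> 30. No state change.

Answer: 6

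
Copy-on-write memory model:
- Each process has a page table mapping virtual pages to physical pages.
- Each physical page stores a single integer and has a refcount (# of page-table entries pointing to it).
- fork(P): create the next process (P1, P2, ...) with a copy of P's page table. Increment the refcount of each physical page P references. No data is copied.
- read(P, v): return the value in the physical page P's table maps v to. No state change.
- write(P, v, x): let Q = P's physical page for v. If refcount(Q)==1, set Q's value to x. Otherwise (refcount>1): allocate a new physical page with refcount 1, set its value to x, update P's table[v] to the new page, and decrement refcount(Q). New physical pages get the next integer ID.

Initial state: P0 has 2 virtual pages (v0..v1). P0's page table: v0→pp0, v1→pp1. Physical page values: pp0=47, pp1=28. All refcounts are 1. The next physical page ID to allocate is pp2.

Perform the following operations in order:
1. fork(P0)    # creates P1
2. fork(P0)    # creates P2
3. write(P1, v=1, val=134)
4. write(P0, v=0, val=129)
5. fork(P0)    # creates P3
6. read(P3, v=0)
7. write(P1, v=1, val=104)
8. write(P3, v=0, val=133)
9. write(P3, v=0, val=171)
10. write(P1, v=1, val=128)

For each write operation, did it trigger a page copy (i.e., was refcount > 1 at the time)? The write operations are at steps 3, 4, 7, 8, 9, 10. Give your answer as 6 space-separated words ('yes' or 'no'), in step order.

Op 1: fork(P0) -> P1. 2 ppages; refcounts: pp0:2 pp1:2
Op 2: fork(P0) -> P2. 2 ppages; refcounts: pp0:3 pp1:3
Op 3: write(P1, v1, 134). refcount(pp1)=3>1 -> COPY to pp2. 3 ppages; refcounts: pp0:3 pp1:2 pp2:1
Op 4: write(P0, v0, 129). refcount(pp0)=3>1 -> COPY to pp3. 4 ppages; refcounts: pp0:2 pp1:2 pp2:1 pp3:1
Op 5: fork(P0) -> P3. 4 ppages; refcounts: pp0:2 pp1:3 pp2:1 pp3:2
Op 6: read(P3, v0) -> 129. No state change.
Op 7: write(P1, v1, 104). refcount(pp2)=1 -> write in place. 4 ppages; refcounts: pp0:2 pp1:3 pp2:1 pp3:2
Op 8: write(P3, v0, 133). refcount(pp3)=2>1 -> COPY to pp4. 5 ppages; refcounts: pp0:2 pp1:3 pp2:1 pp3:1 pp4:1
Op 9: write(P3, v0, 171). refcount(pp4)=1 -> write in place. 5 ppages; refcounts: pp0:2 pp1:3 pp2:1 pp3:1 pp4:1
Op 10: write(P1, v1, 128). refcount(pp2)=1 -> write in place. 5 ppages; refcounts: pp0:2 pp1:3 pp2:1 pp3:1 pp4:1

yes yes no yes no no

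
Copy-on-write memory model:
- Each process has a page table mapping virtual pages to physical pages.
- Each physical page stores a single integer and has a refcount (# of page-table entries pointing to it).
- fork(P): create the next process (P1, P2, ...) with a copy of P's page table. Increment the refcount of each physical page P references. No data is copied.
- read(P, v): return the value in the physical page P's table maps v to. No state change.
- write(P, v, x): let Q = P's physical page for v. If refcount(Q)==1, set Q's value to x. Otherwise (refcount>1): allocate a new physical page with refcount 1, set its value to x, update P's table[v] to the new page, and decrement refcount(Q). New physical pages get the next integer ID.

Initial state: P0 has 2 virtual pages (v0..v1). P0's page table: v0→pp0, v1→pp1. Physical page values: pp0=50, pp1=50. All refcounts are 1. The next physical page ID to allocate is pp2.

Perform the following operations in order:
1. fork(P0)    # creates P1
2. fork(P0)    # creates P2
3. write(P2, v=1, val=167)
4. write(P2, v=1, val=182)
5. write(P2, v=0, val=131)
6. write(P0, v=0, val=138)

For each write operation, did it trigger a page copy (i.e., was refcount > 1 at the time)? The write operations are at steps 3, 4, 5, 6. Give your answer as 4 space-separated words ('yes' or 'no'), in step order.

Op 1: fork(P0) -> P1. 2 ppages; refcounts: pp0:2 pp1:2
Op 2: fork(P0) -> P2. 2 ppages; refcounts: pp0:3 pp1:3
Op 3: write(P2, v1, 167). refcount(pp1)=3>1 -> COPY to pp2. 3 ppages; refcounts: pp0:3 pp1:2 pp2:1
Op 4: write(P2, v1, 182). refcount(pp2)=1 -> write in place. 3 ppages; refcounts: pp0:3 pp1:2 pp2:1
Op 5: write(P2, v0, 131). refcount(pp0)=3>1 -> COPY to pp3. 4 ppages; refcounts: pp0:2 pp1:2 pp2:1 pp3:1
Op 6: write(P0, v0, 138). refcount(pp0)=2>1 -> COPY to pp4. 5 ppages; refcounts: pp0:1 pp1:2 pp2:1 pp3:1 pp4:1

yes no yes yes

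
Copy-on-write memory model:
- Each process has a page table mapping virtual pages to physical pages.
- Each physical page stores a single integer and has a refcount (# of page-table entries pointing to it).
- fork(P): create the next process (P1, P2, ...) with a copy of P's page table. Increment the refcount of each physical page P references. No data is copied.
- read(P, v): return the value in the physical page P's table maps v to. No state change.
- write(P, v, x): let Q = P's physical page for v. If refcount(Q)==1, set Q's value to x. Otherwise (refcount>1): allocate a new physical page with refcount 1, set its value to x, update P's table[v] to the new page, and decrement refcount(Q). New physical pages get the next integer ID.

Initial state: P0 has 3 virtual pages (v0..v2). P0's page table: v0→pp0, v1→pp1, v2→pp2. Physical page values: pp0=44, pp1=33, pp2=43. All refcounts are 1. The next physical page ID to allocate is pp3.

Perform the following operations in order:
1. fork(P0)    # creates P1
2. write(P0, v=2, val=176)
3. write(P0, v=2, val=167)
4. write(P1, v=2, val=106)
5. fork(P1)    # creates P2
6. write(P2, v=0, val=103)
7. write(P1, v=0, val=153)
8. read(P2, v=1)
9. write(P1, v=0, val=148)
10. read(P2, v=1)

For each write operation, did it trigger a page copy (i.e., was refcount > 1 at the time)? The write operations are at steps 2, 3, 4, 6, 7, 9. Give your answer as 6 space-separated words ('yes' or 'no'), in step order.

Op 1: fork(P0) -> P1. 3 ppages; refcounts: pp0:2 pp1:2 pp2:2
Op 2: write(P0, v2, 176). refcount(pp2)=2>1 -> COPY to pp3. 4 ppages; refcounts: pp0:2 pp1:2 pp2:1 pp3:1
Op 3: write(P0, v2, 167). refcount(pp3)=1 -> write in place. 4 ppages; refcounts: pp0:2 pp1:2 pp2:1 pp3:1
Op 4: write(P1, v2, 106). refcount(pp2)=1 -> write in place. 4 ppages; refcounts: pp0:2 pp1:2 pp2:1 pp3:1
Op 5: fork(P1) -> P2. 4 ppages; refcounts: pp0:3 pp1:3 pp2:2 pp3:1
Op 6: write(P2, v0, 103). refcount(pp0)=3>1 -> COPY to pp4. 5 ppages; refcounts: pp0:2 pp1:3 pp2:2 pp3:1 pp4:1
Op 7: write(P1, v0, 153). refcount(pp0)=2>1 -> COPY to pp5. 6 ppages; refcounts: pp0:1 pp1:3 pp2:2 pp3:1 pp4:1 pp5:1
Op 8: read(P2, v1) -> 33. No state change.
Op 9: write(P1, v0, 148). refcount(pp5)=1 -> write in place. 6 ppages; refcounts: pp0:1 pp1:3 pp2:2 pp3:1 pp4:1 pp5:1
Op 10: read(P2, v1) -> 33. No state change.

yes no no yes yes no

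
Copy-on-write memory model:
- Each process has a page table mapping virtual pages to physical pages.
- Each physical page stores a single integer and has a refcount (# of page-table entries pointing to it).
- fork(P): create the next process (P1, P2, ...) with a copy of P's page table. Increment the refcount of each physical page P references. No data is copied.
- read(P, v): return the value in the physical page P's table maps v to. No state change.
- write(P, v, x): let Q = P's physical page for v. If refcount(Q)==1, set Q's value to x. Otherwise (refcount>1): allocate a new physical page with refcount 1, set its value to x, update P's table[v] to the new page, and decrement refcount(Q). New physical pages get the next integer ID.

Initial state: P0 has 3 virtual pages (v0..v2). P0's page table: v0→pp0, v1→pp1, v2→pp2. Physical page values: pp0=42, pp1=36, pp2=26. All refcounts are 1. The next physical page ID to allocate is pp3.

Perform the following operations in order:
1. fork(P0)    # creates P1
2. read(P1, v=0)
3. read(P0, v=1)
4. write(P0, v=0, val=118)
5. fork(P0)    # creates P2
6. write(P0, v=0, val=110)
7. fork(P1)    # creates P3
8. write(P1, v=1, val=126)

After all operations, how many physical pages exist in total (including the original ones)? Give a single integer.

Op 1: fork(P0) -> P1. 3 ppages; refcounts: pp0:2 pp1:2 pp2:2
Op 2: read(P1, v0) -> 42. No state change.
Op 3: read(P0, v1) -> 36. No state change.
Op 4: write(P0, v0, 118). refcount(pp0)=2>1 -> COPY to pp3. 4 ppages; refcounts: pp0:1 pp1:2 pp2:2 pp3:1
Op 5: fork(P0) -> P2. 4 ppages; refcounts: pp0:1 pp1:3 pp2:3 pp3:2
Op 6: write(P0, v0, 110). refcount(pp3)=2>1 -> COPY to pp4. 5 ppages; refcounts: pp0:1 pp1:3 pp2:3 pp3:1 pp4:1
Op 7: fork(P1) -> P3. 5 ppages; refcounts: pp0:2 pp1:4 pp2:4 pp3:1 pp4:1
Op 8: write(P1, v1, 126). refcount(pp1)=4>1 -> COPY to pp5. 6 ppages; refcounts: pp0:2 pp1:3 pp2:4 pp3:1 pp4:1 pp5:1

Answer: 6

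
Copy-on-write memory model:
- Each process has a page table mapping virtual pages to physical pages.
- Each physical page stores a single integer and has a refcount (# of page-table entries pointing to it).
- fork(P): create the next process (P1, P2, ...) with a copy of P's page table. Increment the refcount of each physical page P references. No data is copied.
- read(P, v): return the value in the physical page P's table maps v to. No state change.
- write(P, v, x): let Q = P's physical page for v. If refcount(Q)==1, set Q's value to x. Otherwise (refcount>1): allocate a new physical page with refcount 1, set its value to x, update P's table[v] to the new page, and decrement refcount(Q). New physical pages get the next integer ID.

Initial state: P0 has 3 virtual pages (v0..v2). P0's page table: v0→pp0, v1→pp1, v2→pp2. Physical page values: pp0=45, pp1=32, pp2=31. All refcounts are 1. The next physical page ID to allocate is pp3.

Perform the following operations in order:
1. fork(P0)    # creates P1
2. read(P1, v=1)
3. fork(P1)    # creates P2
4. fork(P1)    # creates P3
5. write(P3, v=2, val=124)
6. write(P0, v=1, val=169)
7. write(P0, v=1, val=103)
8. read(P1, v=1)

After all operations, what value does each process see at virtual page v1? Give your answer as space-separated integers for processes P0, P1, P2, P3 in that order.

Answer: 103 32 32 32

Derivation:
Op 1: fork(P0) -> P1. 3 ppages; refcounts: pp0:2 pp1:2 pp2:2
Op 2: read(P1, v1) -> 32. No state change.
Op 3: fork(P1) -> P2. 3 ppages; refcounts: pp0:3 pp1:3 pp2:3
Op 4: fork(P1) -> P3. 3 ppages; refcounts: pp0:4 pp1:4 pp2:4
Op 5: write(P3, v2, 124). refcount(pp2)=4>1 -> COPY to pp3. 4 ppages; refcounts: pp0:4 pp1:4 pp2:3 pp3:1
Op 6: write(P0, v1, 169). refcount(pp1)=4>1 -> COPY to pp4. 5 ppages; refcounts: pp0:4 pp1:3 pp2:3 pp3:1 pp4:1
Op 7: write(P0, v1, 103). refcount(pp4)=1 -> write in place. 5 ppages; refcounts: pp0:4 pp1:3 pp2:3 pp3:1 pp4:1
Op 8: read(P1, v1) -> 32. No state change.
P0: v1 -> pp4 = 103
P1: v1 -> pp1 = 32
P2: v1 -> pp1 = 32
P3: v1 -> pp1 = 32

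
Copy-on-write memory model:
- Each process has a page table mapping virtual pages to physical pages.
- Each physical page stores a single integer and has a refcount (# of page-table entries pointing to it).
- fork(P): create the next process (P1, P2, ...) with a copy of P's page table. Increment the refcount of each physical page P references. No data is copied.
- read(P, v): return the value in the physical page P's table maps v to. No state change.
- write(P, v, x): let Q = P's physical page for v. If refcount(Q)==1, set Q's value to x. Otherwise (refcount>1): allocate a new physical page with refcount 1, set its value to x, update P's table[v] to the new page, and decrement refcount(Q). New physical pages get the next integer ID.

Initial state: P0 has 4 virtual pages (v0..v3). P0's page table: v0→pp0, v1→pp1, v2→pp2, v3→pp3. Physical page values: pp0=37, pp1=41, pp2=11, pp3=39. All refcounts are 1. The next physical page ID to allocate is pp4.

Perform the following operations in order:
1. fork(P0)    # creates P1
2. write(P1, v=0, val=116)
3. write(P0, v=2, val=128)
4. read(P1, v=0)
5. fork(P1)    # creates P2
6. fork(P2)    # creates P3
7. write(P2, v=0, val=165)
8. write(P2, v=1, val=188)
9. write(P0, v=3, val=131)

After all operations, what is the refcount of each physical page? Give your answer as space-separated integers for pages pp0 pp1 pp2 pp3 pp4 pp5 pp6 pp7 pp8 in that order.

Op 1: fork(P0) -> P1. 4 ppages; refcounts: pp0:2 pp1:2 pp2:2 pp3:2
Op 2: write(P1, v0, 116). refcount(pp0)=2>1 -> COPY to pp4. 5 ppages; refcounts: pp0:1 pp1:2 pp2:2 pp3:2 pp4:1
Op 3: write(P0, v2, 128). refcount(pp2)=2>1 -> COPY to pp5. 6 ppages; refcounts: pp0:1 pp1:2 pp2:1 pp3:2 pp4:1 pp5:1
Op 4: read(P1, v0) -> 116. No state change.
Op 5: fork(P1) -> P2. 6 ppages; refcounts: pp0:1 pp1:3 pp2:2 pp3:3 pp4:2 pp5:1
Op 6: fork(P2) -> P3. 6 ppages; refcounts: pp0:1 pp1:4 pp2:3 pp3:4 pp4:3 pp5:1
Op 7: write(P2, v0, 165). refcount(pp4)=3>1 -> COPY to pp6. 7 ppages; refcounts: pp0:1 pp1:4 pp2:3 pp3:4 pp4:2 pp5:1 pp6:1
Op 8: write(P2, v1, 188). refcount(pp1)=4>1 -> COPY to pp7. 8 ppages; refcounts: pp0:1 pp1:3 pp2:3 pp3:4 pp4:2 pp5:1 pp6:1 pp7:1
Op 9: write(P0, v3, 131). refcount(pp3)=4>1 -> COPY to pp8. 9 ppages; refcounts: pp0:1 pp1:3 pp2:3 pp3:3 pp4:2 pp5:1 pp6:1 pp7:1 pp8:1

Answer: 1 3 3 3 2 1 1 1 1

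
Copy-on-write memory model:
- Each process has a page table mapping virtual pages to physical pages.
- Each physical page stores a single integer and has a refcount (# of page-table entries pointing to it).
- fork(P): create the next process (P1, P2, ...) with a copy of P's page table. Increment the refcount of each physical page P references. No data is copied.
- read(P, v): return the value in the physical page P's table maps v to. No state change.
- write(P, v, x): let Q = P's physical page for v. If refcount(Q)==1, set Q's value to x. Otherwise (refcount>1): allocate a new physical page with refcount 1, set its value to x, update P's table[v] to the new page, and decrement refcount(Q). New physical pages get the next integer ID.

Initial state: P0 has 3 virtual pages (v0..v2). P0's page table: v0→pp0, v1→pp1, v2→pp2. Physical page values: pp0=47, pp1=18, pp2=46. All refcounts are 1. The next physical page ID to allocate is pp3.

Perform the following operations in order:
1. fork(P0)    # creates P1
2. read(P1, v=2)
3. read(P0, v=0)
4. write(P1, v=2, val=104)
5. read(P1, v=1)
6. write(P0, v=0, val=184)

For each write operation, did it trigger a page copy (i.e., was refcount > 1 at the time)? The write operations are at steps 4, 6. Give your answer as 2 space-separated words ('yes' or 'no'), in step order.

Op 1: fork(P0) -> P1. 3 ppages; refcounts: pp0:2 pp1:2 pp2:2
Op 2: read(P1, v2) -> 46. No state change.
Op 3: read(P0, v0) -> 47. No state change.
Op 4: write(P1, v2, 104). refcount(pp2)=2>1 -> COPY to pp3. 4 ppages; refcounts: pp0:2 pp1:2 pp2:1 pp3:1
Op 5: read(P1, v1) -> 18. No state change.
Op 6: write(P0, v0, 184). refcount(pp0)=2>1 -> COPY to pp4. 5 ppages; refcounts: pp0:1 pp1:2 pp2:1 pp3:1 pp4:1

yes yes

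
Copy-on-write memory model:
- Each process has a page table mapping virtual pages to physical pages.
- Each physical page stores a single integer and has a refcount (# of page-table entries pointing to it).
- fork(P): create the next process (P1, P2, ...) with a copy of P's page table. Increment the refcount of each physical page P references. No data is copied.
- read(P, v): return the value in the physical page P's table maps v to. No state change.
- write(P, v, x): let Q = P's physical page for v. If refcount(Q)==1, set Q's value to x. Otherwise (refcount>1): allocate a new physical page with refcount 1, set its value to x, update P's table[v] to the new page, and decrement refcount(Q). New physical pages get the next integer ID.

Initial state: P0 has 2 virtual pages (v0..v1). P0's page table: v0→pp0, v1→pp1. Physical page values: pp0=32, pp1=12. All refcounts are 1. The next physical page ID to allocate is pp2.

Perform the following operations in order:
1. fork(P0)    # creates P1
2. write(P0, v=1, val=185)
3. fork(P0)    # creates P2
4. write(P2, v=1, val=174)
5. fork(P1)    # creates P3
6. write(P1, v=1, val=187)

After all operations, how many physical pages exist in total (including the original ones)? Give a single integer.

Op 1: fork(P0) -> P1. 2 ppages; refcounts: pp0:2 pp1:2
Op 2: write(P0, v1, 185). refcount(pp1)=2>1 -> COPY to pp2. 3 ppages; refcounts: pp0:2 pp1:1 pp2:1
Op 3: fork(P0) -> P2. 3 ppages; refcounts: pp0:3 pp1:1 pp2:2
Op 4: write(P2, v1, 174). refcount(pp2)=2>1 -> COPY to pp3. 4 ppages; refcounts: pp0:3 pp1:1 pp2:1 pp3:1
Op 5: fork(P1) -> P3. 4 ppages; refcounts: pp0:4 pp1:2 pp2:1 pp3:1
Op 6: write(P1, v1, 187). refcount(pp1)=2>1 -> COPY to pp4. 5 ppages; refcounts: pp0:4 pp1:1 pp2:1 pp3:1 pp4:1

Answer: 5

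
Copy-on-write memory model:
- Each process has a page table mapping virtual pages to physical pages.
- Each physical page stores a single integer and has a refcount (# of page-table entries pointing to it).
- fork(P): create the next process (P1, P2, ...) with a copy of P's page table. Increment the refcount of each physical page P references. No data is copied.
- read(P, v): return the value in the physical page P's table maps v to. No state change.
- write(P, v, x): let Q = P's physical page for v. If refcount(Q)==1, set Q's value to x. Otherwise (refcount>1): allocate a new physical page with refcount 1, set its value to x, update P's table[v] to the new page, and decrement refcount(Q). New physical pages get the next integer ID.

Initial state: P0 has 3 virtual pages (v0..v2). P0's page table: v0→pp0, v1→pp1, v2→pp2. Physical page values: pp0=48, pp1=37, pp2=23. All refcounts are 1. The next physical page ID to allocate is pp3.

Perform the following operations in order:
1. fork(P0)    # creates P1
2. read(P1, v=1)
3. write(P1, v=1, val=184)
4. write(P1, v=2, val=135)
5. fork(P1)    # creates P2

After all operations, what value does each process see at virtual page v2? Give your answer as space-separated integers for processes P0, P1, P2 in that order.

Answer: 23 135 135

Derivation:
Op 1: fork(P0) -> P1. 3 ppages; refcounts: pp0:2 pp1:2 pp2:2
Op 2: read(P1, v1) -> 37. No state change.
Op 3: write(P1, v1, 184). refcount(pp1)=2>1 -> COPY to pp3. 4 ppages; refcounts: pp0:2 pp1:1 pp2:2 pp3:1
Op 4: write(P1, v2, 135). refcount(pp2)=2>1 -> COPY to pp4. 5 ppages; refcounts: pp0:2 pp1:1 pp2:1 pp3:1 pp4:1
Op 5: fork(P1) -> P2. 5 ppages; refcounts: pp0:3 pp1:1 pp2:1 pp3:2 pp4:2
P0: v2 -> pp2 = 23
P1: v2 -> pp4 = 135
P2: v2 -> pp4 = 135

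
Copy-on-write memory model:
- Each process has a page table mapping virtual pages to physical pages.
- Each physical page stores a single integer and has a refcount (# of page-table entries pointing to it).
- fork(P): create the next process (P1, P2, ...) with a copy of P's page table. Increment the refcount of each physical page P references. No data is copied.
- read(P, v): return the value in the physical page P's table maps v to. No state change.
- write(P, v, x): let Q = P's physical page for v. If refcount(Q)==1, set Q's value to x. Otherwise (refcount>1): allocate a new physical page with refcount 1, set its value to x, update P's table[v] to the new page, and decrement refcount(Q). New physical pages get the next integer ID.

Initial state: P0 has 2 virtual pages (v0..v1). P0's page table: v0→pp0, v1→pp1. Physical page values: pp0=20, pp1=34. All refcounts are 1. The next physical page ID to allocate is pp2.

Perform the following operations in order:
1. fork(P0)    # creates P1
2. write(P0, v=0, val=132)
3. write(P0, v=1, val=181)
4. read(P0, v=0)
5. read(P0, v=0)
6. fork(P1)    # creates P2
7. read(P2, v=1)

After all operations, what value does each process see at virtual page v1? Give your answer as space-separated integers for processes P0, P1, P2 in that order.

Op 1: fork(P0) -> P1. 2 ppages; refcounts: pp0:2 pp1:2
Op 2: write(P0, v0, 132). refcount(pp0)=2>1 -> COPY to pp2. 3 ppages; refcounts: pp0:1 pp1:2 pp2:1
Op 3: write(P0, v1, 181). refcount(pp1)=2>1 -> COPY to pp3. 4 ppages; refcounts: pp0:1 pp1:1 pp2:1 pp3:1
Op 4: read(P0, v0) -> 132. No state change.
Op 5: read(P0, v0) -> 132. No state change.
Op 6: fork(P1) -> P2. 4 ppages; refcounts: pp0:2 pp1:2 pp2:1 pp3:1
Op 7: read(P2, v1) -> 34. No state change.
P0: v1 -> pp3 = 181
P1: v1 -> pp1 = 34
P2: v1 -> pp1 = 34

Answer: 181 34 34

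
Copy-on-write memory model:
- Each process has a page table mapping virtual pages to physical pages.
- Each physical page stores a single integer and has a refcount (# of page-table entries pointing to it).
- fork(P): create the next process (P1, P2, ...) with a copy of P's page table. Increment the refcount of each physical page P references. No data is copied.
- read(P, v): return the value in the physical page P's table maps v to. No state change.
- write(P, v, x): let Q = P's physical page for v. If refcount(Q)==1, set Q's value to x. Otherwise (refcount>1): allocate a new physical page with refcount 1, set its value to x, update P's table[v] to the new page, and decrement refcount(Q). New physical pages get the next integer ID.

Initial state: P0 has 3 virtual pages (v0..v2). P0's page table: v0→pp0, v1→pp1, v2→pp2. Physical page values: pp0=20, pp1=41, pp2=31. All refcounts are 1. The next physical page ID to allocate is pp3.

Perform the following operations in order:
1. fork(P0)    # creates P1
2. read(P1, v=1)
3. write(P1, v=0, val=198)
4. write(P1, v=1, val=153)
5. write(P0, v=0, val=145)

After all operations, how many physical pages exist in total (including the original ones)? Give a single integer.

Answer: 5

Derivation:
Op 1: fork(P0) -> P1. 3 ppages; refcounts: pp0:2 pp1:2 pp2:2
Op 2: read(P1, v1) -> 41. No state change.
Op 3: write(P1, v0, 198). refcount(pp0)=2>1 -> COPY to pp3. 4 ppages; refcounts: pp0:1 pp1:2 pp2:2 pp3:1
Op 4: write(P1, v1, 153). refcount(pp1)=2>1 -> COPY to pp4. 5 ppages; refcounts: pp0:1 pp1:1 pp2:2 pp3:1 pp4:1
Op 5: write(P0, v0, 145). refcount(pp0)=1 -> write in place. 5 ppages; refcounts: pp0:1 pp1:1 pp2:2 pp3:1 pp4:1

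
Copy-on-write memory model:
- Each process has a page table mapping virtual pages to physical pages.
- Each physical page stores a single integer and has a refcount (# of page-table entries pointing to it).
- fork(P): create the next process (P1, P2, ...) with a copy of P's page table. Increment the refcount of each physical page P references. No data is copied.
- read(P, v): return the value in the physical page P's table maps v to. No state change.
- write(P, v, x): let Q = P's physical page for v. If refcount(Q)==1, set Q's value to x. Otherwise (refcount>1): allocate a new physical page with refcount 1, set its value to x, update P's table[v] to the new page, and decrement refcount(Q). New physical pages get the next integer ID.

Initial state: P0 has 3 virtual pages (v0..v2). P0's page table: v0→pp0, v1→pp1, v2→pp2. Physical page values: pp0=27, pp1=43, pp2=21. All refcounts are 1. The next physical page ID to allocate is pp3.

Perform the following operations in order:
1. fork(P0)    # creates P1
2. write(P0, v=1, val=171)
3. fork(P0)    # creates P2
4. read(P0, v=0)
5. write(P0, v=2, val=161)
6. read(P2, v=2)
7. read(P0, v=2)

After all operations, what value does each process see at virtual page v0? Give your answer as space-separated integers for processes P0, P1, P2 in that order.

Op 1: fork(P0) -> P1. 3 ppages; refcounts: pp0:2 pp1:2 pp2:2
Op 2: write(P0, v1, 171). refcount(pp1)=2>1 -> COPY to pp3. 4 ppages; refcounts: pp0:2 pp1:1 pp2:2 pp3:1
Op 3: fork(P0) -> P2. 4 ppages; refcounts: pp0:3 pp1:1 pp2:3 pp3:2
Op 4: read(P0, v0) -> 27. No state change.
Op 5: write(P0, v2, 161). refcount(pp2)=3>1 -> COPY to pp4. 5 ppages; refcounts: pp0:3 pp1:1 pp2:2 pp3:2 pp4:1
Op 6: read(P2, v2) -> 21. No state change.
Op 7: read(P0, v2) -> 161. No state change.
P0: v0 -> pp0 = 27
P1: v0 -> pp0 = 27
P2: v0 -> pp0 = 27

Answer: 27 27 27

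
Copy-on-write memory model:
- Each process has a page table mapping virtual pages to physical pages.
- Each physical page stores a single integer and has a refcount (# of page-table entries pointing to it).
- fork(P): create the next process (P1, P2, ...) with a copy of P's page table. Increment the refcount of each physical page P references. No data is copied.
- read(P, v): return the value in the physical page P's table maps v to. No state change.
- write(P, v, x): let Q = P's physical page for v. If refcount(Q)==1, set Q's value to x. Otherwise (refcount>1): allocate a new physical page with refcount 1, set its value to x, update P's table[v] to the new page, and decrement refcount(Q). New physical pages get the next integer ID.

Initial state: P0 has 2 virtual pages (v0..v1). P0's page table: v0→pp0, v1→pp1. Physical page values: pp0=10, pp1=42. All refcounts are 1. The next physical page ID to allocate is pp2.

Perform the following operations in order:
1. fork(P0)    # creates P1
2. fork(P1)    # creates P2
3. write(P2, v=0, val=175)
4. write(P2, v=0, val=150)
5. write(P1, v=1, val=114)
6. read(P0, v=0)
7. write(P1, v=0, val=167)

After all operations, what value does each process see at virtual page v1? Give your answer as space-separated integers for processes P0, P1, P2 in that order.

Answer: 42 114 42

Derivation:
Op 1: fork(P0) -> P1. 2 ppages; refcounts: pp0:2 pp1:2
Op 2: fork(P1) -> P2. 2 ppages; refcounts: pp0:3 pp1:3
Op 3: write(P2, v0, 175). refcount(pp0)=3>1 -> COPY to pp2. 3 ppages; refcounts: pp0:2 pp1:3 pp2:1
Op 4: write(P2, v0, 150). refcount(pp2)=1 -> write in place. 3 ppages; refcounts: pp0:2 pp1:3 pp2:1
Op 5: write(P1, v1, 114). refcount(pp1)=3>1 -> COPY to pp3. 4 ppages; refcounts: pp0:2 pp1:2 pp2:1 pp3:1
Op 6: read(P0, v0) -> 10. No state change.
Op 7: write(P1, v0, 167). refcount(pp0)=2>1 -> COPY to pp4. 5 ppages; refcounts: pp0:1 pp1:2 pp2:1 pp3:1 pp4:1
P0: v1 -> pp1 = 42
P1: v1 -> pp3 = 114
P2: v1 -> pp1 = 42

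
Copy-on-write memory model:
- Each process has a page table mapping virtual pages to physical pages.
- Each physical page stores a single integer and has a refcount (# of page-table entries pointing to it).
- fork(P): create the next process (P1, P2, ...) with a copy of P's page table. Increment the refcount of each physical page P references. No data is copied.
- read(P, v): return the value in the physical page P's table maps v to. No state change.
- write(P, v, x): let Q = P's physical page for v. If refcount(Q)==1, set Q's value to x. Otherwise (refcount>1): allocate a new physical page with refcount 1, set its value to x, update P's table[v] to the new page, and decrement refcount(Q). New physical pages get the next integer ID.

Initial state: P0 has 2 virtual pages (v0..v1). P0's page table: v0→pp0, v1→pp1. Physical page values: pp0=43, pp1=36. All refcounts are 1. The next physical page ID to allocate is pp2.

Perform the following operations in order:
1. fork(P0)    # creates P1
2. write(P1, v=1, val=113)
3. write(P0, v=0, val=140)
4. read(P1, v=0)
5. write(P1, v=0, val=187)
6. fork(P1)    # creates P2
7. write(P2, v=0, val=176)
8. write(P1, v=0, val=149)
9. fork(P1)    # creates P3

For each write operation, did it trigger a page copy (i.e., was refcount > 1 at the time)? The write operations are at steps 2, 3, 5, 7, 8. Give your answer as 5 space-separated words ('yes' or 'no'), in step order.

Op 1: fork(P0) -> P1. 2 ppages; refcounts: pp0:2 pp1:2
Op 2: write(P1, v1, 113). refcount(pp1)=2>1 -> COPY to pp2. 3 ppages; refcounts: pp0:2 pp1:1 pp2:1
Op 3: write(P0, v0, 140). refcount(pp0)=2>1 -> COPY to pp3. 4 ppages; refcounts: pp0:1 pp1:1 pp2:1 pp3:1
Op 4: read(P1, v0) -> 43. No state change.
Op 5: write(P1, v0, 187). refcount(pp0)=1 -> write in place. 4 ppages; refcounts: pp0:1 pp1:1 pp2:1 pp3:1
Op 6: fork(P1) -> P2. 4 ppages; refcounts: pp0:2 pp1:1 pp2:2 pp3:1
Op 7: write(P2, v0, 176). refcount(pp0)=2>1 -> COPY to pp4. 5 ppages; refcounts: pp0:1 pp1:1 pp2:2 pp3:1 pp4:1
Op 8: write(P1, v0, 149). refcount(pp0)=1 -> write in place. 5 ppages; refcounts: pp0:1 pp1:1 pp2:2 pp3:1 pp4:1
Op 9: fork(P1) -> P3. 5 ppages; refcounts: pp0:2 pp1:1 pp2:3 pp3:1 pp4:1

yes yes no yes no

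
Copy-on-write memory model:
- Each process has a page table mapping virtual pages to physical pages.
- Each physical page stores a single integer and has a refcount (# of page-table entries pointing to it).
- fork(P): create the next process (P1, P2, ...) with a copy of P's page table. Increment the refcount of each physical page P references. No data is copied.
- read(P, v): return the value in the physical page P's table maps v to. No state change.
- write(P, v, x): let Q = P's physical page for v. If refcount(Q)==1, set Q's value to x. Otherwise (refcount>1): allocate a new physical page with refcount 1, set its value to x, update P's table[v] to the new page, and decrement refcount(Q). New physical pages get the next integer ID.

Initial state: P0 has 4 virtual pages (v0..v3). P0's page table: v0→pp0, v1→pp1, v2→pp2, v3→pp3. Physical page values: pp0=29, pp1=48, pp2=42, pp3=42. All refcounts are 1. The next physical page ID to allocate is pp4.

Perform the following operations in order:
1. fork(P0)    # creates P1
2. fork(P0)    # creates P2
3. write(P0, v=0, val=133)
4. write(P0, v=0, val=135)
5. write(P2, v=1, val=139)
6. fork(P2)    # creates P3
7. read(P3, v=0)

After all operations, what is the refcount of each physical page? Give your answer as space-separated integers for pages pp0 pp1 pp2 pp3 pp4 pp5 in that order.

Op 1: fork(P0) -> P1. 4 ppages; refcounts: pp0:2 pp1:2 pp2:2 pp3:2
Op 2: fork(P0) -> P2. 4 ppages; refcounts: pp0:3 pp1:3 pp2:3 pp3:3
Op 3: write(P0, v0, 133). refcount(pp0)=3>1 -> COPY to pp4. 5 ppages; refcounts: pp0:2 pp1:3 pp2:3 pp3:3 pp4:1
Op 4: write(P0, v0, 135). refcount(pp4)=1 -> write in place. 5 ppages; refcounts: pp0:2 pp1:3 pp2:3 pp3:3 pp4:1
Op 5: write(P2, v1, 139). refcount(pp1)=3>1 -> COPY to pp5. 6 ppages; refcounts: pp0:2 pp1:2 pp2:3 pp3:3 pp4:1 pp5:1
Op 6: fork(P2) -> P3. 6 ppages; refcounts: pp0:3 pp1:2 pp2:4 pp3:4 pp4:1 pp5:2
Op 7: read(P3, v0) -> 29. No state change.

Answer: 3 2 4 4 1 2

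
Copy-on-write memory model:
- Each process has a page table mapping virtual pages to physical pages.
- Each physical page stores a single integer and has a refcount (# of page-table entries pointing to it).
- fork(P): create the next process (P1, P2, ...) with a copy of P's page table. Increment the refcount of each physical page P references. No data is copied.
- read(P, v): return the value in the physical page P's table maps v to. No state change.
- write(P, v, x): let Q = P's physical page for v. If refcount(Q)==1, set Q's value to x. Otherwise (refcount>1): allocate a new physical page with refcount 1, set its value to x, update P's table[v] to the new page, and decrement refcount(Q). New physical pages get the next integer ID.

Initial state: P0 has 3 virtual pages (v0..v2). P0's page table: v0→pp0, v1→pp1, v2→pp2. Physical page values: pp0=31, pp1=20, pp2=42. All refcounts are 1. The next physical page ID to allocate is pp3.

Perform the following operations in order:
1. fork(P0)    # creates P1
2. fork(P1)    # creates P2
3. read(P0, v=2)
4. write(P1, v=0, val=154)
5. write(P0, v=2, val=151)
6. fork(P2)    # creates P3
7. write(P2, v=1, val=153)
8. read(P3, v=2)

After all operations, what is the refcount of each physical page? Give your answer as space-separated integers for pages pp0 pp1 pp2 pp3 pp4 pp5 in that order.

Answer: 3 3 3 1 1 1

Derivation:
Op 1: fork(P0) -> P1. 3 ppages; refcounts: pp0:2 pp1:2 pp2:2
Op 2: fork(P1) -> P2. 3 ppages; refcounts: pp0:3 pp1:3 pp2:3
Op 3: read(P0, v2) -> 42. No state change.
Op 4: write(P1, v0, 154). refcount(pp0)=3>1 -> COPY to pp3. 4 ppages; refcounts: pp0:2 pp1:3 pp2:3 pp3:1
Op 5: write(P0, v2, 151). refcount(pp2)=3>1 -> COPY to pp4. 5 ppages; refcounts: pp0:2 pp1:3 pp2:2 pp3:1 pp4:1
Op 6: fork(P2) -> P3. 5 ppages; refcounts: pp0:3 pp1:4 pp2:3 pp3:1 pp4:1
Op 7: write(P2, v1, 153). refcount(pp1)=4>1 -> COPY to pp5. 6 ppages; refcounts: pp0:3 pp1:3 pp2:3 pp3:1 pp4:1 pp5:1
Op 8: read(P3, v2) -> 42. No state change.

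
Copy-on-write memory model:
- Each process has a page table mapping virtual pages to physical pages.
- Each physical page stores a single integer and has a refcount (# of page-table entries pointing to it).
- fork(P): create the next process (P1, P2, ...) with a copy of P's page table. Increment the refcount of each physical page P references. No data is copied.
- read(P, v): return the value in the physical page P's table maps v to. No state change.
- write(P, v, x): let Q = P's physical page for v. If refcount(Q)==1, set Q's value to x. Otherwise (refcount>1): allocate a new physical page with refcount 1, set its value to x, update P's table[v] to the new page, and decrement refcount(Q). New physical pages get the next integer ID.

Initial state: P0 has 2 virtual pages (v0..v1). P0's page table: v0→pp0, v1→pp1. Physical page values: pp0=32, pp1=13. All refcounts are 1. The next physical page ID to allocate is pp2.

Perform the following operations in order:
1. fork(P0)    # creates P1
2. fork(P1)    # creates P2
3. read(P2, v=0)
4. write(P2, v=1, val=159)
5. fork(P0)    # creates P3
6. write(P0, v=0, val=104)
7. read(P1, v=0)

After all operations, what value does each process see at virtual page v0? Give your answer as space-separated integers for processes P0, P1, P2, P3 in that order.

Op 1: fork(P0) -> P1. 2 ppages; refcounts: pp0:2 pp1:2
Op 2: fork(P1) -> P2. 2 ppages; refcounts: pp0:3 pp1:3
Op 3: read(P2, v0) -> 32. No state change.
Op 4: write(P2, v1, 159). refcount(pp1)=3>1 -> COPY to pp2. 3 ppages; refcounts: pp0:3 pp1:2 pp2:1
Op 5: fork(P0) -> P3. 3 ppages; refcounts: pp0:4 pp1:3 pp2:1
Op 6: write(P0, v0, 104). refcount(pp0)=4>1 -> COPY to pp3. 4 ppages; refcounts: pp0:3 pp1:3 pp2:1 pp3:1
Op 7: read(P1, v0) -> 32. No state change.
P0: v0 -> pp3 = 104
P1: v0 -> pp0 = 32
P2: v0 -> pp0 = 32
P3: v0 -> pp0 = 32

Answer: 104 32 32 32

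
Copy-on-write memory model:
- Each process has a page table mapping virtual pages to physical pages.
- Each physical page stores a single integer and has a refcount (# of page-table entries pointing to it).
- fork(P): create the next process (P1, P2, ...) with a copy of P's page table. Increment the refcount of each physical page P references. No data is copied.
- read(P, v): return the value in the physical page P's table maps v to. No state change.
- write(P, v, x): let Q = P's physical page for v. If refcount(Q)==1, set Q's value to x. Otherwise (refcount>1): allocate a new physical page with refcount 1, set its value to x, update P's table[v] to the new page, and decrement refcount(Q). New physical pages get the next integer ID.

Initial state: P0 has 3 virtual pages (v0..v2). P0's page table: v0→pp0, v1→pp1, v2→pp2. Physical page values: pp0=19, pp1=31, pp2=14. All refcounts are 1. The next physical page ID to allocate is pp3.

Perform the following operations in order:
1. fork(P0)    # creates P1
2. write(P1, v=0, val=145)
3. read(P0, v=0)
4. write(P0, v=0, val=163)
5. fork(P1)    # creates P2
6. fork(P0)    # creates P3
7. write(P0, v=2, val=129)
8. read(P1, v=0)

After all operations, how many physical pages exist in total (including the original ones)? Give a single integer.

Op 1: fork(P0) -> P1. 3 ppages; refcounts: pp0:2 pp1:2 pp2:2
Op 2: write(P1, v0, 145). refcount(pp0)=2>1 -> COPY to pp3. 4 ppages; refcounts: pp0:1 pp1:2 pp2:2 pp3:1
Op 3: read(P0, v0) -> 19. No state change.
Op 4: write(P0, v0, 163). refcount(pp0)=1 -> write in place. 4 ppages; refcounts: pp0:1 pp1:2 pp2:2 pp3:1
Op 5: fork(P1) -> P2. 4 ppages; refcounts: pp0:1 pp1:3 pp2:3 pp3:2
Op 6: fork(P0) -> P3. 4 ppages; refcounts: pp0:2 pp1:4 pp2:4 pp3:2
Op 7: write(P0, v2, 129). refcount(pp2)=4>1 -> COPY to pp4. 5 ppages; refcounts: pp0:2 pp1:4 pp2:3 pp3:2 pp4:1
Op 8: read(P1, v0) -> 145. No state change.

Answer: 5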